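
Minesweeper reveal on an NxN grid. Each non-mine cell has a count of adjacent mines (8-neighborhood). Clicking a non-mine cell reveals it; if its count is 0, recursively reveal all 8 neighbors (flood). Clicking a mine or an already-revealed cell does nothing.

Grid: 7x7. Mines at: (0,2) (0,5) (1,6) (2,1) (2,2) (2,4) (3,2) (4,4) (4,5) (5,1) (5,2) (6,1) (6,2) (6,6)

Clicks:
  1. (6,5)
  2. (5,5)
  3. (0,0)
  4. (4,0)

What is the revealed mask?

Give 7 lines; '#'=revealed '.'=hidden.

Answer: ##.....
##.....
.......
.......
#......
.....#.
.....#.

Derivation:
Click 1 (6,5) count=1: revealed 1 new [(6,5)] -> total=1
Click 2 (5,5) count=3: revealed 1 new [(5,5)] -> total=2
Click 3 (0,0) count=0: revealed 4 new [(0,0) (0,1) (1,0) (1,1)] -> total=6
Click 4 (4,0) count=1: revealed 1 new [(4,0)] -> total=7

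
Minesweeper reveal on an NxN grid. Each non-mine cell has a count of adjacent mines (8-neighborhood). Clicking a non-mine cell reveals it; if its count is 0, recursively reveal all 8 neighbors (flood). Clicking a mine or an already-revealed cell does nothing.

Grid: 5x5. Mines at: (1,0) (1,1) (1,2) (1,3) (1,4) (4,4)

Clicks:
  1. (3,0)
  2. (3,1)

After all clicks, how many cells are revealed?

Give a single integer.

Answer: 12

Derivation:
Click 1 (3,0) count=0: revealed 12 new [(2,0) (2,1) (2,2) (2,3) (3,0) (3,1) (3,2) (3,3) (4,0) (4,1) (4,2) (4,3)] -> total=12
Click 2 (3,1) count=0: revealed 0 new [(none)] -> total=12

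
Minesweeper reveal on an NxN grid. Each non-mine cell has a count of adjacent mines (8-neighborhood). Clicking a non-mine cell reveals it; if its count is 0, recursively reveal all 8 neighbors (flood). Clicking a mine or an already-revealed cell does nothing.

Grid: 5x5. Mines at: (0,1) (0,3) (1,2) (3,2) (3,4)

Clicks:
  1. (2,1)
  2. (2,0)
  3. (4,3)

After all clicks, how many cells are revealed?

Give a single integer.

Click 1 (2,1) count=2: revealed 1 new [(2,1)] -> total=1
Click 2 (2,0) count=0: revealed 7 new [(1,0) (1,1) (2,0) (3,0) (3,1) (4,0) (4,1)] -> total=8
Click 3 (4,3) count=2: revealed 1 new [(4,3)] -> total=9

Answer: 9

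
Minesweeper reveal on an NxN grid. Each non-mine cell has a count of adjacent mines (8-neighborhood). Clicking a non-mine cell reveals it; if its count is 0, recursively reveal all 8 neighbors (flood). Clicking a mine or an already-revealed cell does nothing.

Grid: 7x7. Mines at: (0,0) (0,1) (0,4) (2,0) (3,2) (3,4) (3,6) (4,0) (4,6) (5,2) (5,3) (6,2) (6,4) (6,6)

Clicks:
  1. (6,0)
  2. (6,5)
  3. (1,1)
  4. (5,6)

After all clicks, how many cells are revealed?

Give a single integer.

Click 1 (6,0) count=0: revealed 4 new [(5,0) (5,1) (6,0) (6,1)] -> total=4
Click 2 (6,5) count=2: revealed 1 new [(6,5)] -> total=5
Click 3 (1,1) count=3: revealed 1 new [(1,1)] -> total=6
Click 4 (5,6) count=2: revealed 1 new [(5,6)] -> total=7

Answer: 7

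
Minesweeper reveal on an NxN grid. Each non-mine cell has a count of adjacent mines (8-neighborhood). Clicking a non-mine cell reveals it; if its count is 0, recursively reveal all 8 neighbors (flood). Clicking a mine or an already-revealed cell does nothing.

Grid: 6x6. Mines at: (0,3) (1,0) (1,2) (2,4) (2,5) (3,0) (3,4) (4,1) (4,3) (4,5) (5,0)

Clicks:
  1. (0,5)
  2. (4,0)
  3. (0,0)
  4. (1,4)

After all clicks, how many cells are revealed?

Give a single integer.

Answer: 6

Derivation:
Click 1 (0,5) count=0: revealed 4 new [(0,4) (0,5) (1,4) (1,5)] -> total=4
Click 2 (4,0) count=3: revealed 1 new [(4,0)] -> total=5
Click 3 (0,0) count=1: revealed 1 new [(0,0)] -> total=6
Click 4 (1,4) count=3: revealed 0 new [(none)] -> total=6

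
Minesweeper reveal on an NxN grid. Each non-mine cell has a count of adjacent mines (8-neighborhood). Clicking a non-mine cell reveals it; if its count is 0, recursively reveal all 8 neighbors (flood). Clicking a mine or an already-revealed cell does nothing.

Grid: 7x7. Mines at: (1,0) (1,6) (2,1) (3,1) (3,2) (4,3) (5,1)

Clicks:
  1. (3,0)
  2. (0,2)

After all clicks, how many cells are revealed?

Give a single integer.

Answer: 33

Derivation:
Click 1 (3,0) count=2: revealed 1 new [(3,0)] -> total=1
Click 2 (0,2) count=0: revealed 32 new [(0,1) (0,2) (0,3) (0,4) (0,5) (1,1) (1,2) (1,3) (1,4) (1,5) (2,2) (2,3) (2,4) (2,5) (2,6) (3,3) (3,4) (3,5) (3,6) (4,4) (4,5) (4,6) (5,2) (5,3) (5,4) (5,5) (5,6) (6,2) (6,3) (6,4) (6,5) (6,6)] -> total=33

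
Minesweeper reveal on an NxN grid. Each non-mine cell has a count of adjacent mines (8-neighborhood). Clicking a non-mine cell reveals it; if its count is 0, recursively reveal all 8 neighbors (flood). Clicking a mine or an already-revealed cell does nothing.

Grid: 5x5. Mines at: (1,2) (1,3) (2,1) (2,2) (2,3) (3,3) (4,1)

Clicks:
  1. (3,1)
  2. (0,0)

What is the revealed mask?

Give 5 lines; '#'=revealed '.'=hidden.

Click 1 (3,1) count=3: revealed 1 new [(3,1)] -> total=1
Click 2 (0,0) count=0: revealed 4 new [(0,0) (0,1) (1,0) (1,1)] -> total=5

Answer: ##...
##...
.....
.#...
.....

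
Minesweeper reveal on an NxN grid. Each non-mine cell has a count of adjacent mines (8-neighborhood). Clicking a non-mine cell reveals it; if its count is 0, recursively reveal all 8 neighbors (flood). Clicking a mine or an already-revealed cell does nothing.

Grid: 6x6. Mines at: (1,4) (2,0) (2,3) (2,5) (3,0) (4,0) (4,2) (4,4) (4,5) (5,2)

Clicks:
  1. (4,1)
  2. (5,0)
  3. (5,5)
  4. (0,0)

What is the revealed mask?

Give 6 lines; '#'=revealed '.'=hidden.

Click 1 (4,1) count=4: revealed 1 new [(4,1)] -> total=1
Click 2 (5,0) count=1: revealed 1 new [(5,0)] -> total=2
Click 3 (5,5) count=2: revealed 1 new [(5,5)] -> total=3
Click 4 (0,0) count=0: revealed 8 new [(0,0) (0,1) (0,2) (0,3) (1,0) (1,1) (1,2) (1,3)] -> total=11

Answer: ####..
####..
......
......
.#....
#....#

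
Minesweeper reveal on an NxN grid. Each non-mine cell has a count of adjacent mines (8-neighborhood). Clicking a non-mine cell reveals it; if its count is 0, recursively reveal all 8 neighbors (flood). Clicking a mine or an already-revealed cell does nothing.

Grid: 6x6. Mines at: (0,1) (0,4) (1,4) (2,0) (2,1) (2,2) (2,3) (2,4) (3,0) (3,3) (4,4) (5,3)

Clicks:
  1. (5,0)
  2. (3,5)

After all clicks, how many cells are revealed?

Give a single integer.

Answer: 7

Derivation:
Click 1 (5,0) count=0: revealed 6 new [(4,0) (4,1) (4,2) (5,0) (5,1) (5,2)] -> total=6
Click 2 (3,5) count=2: revealed 1 new [(3,5)] -> total=7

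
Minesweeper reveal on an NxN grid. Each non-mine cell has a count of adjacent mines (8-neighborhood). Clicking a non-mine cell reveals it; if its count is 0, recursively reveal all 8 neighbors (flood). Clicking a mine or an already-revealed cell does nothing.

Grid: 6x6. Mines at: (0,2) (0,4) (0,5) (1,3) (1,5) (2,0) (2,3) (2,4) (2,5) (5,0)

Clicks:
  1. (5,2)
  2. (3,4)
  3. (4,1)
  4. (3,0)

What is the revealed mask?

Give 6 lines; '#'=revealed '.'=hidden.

Click 1 (5,2) count=0: revealed 15 new [(3,1) (3,2) (3,3) (3,4) (3,5) (4,1) (4,2) (4,3) (4,4) (4,5) (5,1) (5,2) (5,3) (5,4) (5,5)] -> total=15
Click 2 (3,4) count=3: revealed 0 new [(none)] -> total=15
Click 3 (4,1) count=1: revealed 0 new [(none)] -> total=15
Click 4 (3,0) count=1: revealed 1 new [(3,0)] -> total=16

Answer: ......
......
......
######
.#####
.#####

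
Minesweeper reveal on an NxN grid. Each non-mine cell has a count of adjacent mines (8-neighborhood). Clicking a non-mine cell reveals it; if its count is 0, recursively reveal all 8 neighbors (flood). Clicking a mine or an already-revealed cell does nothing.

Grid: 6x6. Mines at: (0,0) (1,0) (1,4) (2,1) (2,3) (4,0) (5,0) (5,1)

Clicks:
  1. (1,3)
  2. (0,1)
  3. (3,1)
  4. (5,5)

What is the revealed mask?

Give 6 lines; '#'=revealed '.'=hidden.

Click 1 (1,3) count=2: revealed 1 new [(1,3)] -> total=1
Click 2 (0,1) count=2: revealed 1 new [(0,1)] -> total=2
Click 3 (3,1) count=2: revealed 1 new [(3,1)] -> total=3
Click 4 (5,5) count=0: revealed 14 new [(2,4) (2,5) (3,2) (3,3) (3,4) (3,5) (4,2) (4,3) (4,4) (4,5) (5,2) (5,3) (5,4) (5,5)] -> total=17

Answer: .#....
...#..
....##
.#####
..####
..####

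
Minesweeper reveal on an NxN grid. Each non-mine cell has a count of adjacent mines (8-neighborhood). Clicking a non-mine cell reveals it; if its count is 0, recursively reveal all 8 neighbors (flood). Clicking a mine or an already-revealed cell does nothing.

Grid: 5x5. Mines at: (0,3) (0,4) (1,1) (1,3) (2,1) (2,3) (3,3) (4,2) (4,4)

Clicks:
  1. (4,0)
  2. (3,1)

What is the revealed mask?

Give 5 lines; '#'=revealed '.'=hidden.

Answer: .....
.....
.....
##...
##...

Derivation:
Click 1 (4,0) count=0: revealed 4 new [(3,0) (3,1) (4,0) (4,1)] -> total=4
Click 2 (3,1) count=2: revealed 0 new [(none)] -> total=4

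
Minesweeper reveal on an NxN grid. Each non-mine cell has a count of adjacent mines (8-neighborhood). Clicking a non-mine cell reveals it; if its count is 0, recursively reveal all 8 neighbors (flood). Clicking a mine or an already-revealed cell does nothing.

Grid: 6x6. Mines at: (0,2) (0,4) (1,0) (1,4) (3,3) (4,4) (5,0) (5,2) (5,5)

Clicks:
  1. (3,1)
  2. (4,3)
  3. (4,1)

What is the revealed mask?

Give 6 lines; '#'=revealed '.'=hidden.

Answer: ......
......
###...
###...
####..
......

Derivation:
Click 1 (3,1) count=0: revealed 9 new [(2,0) (2,1) (2,2) (3,0) (3,1) (3,2) (4,0) (4,1) (4,2)] -> total=9
Click 2 (4,3) count=3: revealed 1 new [(4,3)] -> total=10
Click 3 (4,1) count=2: revealed 0 new [(none)] -> total=10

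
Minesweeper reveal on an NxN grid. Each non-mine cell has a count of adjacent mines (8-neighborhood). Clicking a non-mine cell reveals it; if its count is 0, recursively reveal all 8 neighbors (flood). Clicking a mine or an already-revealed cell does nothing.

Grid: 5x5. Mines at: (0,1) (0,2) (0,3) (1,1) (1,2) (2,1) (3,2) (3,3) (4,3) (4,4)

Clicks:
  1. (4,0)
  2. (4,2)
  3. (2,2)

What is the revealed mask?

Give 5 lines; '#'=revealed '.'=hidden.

Click 1 (4,0) count=0: revealed 4 new [(3,0) (3,1) (4,0) (4,1)] -> total=4
Click 2 (4,2) count=3: revealed 1 new [(4,2)] -> total=5
Click 3 (2,2) count=5: revealed 1 new [(2,2)] -> total=6

Answer: .....
.....
..#..
##...
###..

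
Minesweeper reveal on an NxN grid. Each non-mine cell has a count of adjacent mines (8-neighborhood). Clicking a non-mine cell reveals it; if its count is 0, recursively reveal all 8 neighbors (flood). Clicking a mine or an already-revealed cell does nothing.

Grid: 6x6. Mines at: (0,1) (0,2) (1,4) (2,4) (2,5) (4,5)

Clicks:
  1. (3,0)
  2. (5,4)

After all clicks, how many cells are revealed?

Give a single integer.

Click 1 (3,0) count=0: revealed 23 new [(1,0) (1,1) (1,2) (1,3) (2,0) (2,1) (2,2) (2,3) (3,0) (3,1) (3,2) (3,3) (3,4) (4,0) (4,1) (4,2) (4,3) (4,4) (5,0) (5,1) (5,2) (5,3) (5,4)] -> total=23
Click 2 (5,4) count=1: revealed 0 new [(none)] -> total=23

Answer: 23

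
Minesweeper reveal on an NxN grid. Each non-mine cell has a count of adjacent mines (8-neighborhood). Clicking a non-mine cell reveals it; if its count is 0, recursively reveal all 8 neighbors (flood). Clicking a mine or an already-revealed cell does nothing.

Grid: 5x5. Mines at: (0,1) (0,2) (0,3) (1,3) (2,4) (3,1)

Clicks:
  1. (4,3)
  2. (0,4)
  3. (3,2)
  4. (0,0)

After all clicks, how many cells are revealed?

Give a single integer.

Click 1 (4,3) count=0: revealed 6 new [(3,2) (3,3) (3,4) (4,2) (4,3) (4,4)] -> total=6
Click 2 (0,4) count=2: revealed 1 new [(0,4)] -> total=7
Click 3 (3,2) count=1: revealed 0 new [(none)] -> total=7
Click 4 (0,0) count=1: revealed 1 new [(0,0)] -> total=8

Answer: 8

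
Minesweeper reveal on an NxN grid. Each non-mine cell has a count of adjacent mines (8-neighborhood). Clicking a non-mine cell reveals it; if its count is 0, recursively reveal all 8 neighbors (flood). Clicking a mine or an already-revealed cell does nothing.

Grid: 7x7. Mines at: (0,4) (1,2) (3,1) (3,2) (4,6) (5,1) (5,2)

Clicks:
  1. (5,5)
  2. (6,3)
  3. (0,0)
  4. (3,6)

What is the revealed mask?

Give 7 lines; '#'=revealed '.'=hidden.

Click 1 (5,5) count=1: revealed 1 new [(5,5)] -> total=1
Click 2 (6,3) count=1: revealed 1 new [(6,3)] -> total=2
Click 3 (0,0) count=0: revealed 6 new [(0,0) (0,1) (1,0) (1,1) (2,0) (2,1)] -> total=8
Click 4 (3,6) count=1: revealed 1 new [(3,6)] -> total=9

Answer: ##.....
##.....
##.....
......#
.......
.....#.
...#...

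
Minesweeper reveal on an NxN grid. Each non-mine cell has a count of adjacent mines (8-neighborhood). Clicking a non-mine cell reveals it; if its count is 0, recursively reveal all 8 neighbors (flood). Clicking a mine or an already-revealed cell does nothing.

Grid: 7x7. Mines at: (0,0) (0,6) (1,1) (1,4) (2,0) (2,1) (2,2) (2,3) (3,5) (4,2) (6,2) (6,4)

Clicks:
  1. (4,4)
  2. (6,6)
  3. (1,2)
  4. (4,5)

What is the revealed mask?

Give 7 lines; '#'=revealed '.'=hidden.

Click 1 (4,4) count=1: revealed 1 new [(4,4)] -> total=1
Click 2 (6,6) count=0: revealed 6 new [(4,5) (4,6) (5,5) (5,6) (6,5) (6,6)] -> total=7
Click 3 (1,2) count=4: revealed 1 new [(1,2)] -> total=8
Click 4 (4,5) count=1: revealed 0 new [(none)] -> total=8

Answer: .......
..#....
.......
.......
....###
.....##
.....##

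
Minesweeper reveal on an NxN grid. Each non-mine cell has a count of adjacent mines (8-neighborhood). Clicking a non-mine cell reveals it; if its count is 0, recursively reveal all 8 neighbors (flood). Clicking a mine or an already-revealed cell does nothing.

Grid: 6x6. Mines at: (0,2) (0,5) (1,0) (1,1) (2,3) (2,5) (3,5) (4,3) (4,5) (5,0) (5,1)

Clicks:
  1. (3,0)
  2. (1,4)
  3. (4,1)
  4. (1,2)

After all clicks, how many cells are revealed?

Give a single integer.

Answer: 11

Derivation:
Click 1 (3,0) count=0: revealed 9 new [(2,0) (2,1) (2,2) (3,0) (3,1) (3,2) (4,0) (4,1) (4,2)] -> total=9
Click 2 (1,4) count=3: revealed 1 new [(1,4)] -> total=10
Click 3 (4,1) count=2: revealed 0 new [(none)] -> total=10
Click 4 (1,2) count=3: revealed 1 new [(1,2)] -> total=11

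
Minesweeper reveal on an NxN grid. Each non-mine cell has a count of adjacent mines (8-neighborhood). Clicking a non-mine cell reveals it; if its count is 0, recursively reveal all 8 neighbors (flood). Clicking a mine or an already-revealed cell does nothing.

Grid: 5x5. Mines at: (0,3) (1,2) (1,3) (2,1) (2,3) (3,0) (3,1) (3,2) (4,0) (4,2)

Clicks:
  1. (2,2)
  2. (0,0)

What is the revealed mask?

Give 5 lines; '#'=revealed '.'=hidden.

Answer: ##...
##...
..#..
.....
.....

Derivation:
Click 1 (2,2) count=6: revealed 1 new [(2,2)] -> total=1
Click 2 (0,0) count=0: revealed 4 new [(0,0) (0,1) (1,0) (1,1)] -> total=5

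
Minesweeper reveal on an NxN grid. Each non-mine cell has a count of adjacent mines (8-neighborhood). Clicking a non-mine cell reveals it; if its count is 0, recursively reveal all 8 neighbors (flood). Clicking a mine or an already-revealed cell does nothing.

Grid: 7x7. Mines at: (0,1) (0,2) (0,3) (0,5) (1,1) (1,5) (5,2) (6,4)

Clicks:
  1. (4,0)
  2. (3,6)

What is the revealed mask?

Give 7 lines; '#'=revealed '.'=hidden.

Click 1 (4,0) count=0: revealed 34 new [(1,2) (1,3) (1,4) (2,0) (2,1) (2,2) (2,3) (2,4) (2,5) (2,6) (3,0) (3,1) (3,2) (3,3) (3,4) (3,5) (3,6) (4,0) (4,1) (4,2) (4,3) (4,4) (4,5) (4,6) (5,0) (5,1) (5,3) (5,4) (5,5) (5,6) (6,0) (6,1) (6,5) (6,6)] -> total=34
Click 2 (3,6) count=0: revealed 0 new [(none)] -> total=34

Answer: .......
..###..
#######
#######
#######
##.####
##...##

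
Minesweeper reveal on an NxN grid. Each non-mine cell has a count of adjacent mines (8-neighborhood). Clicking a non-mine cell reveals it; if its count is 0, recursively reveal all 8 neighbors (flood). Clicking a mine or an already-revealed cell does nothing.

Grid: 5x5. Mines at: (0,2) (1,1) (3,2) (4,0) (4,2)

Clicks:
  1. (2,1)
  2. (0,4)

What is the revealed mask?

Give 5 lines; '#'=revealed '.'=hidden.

Answer: ...##
...##
.#.##
...##
...##

Derivation:
Click 1 (2,1) count=2: revealed 1 new [(2,1)] -> total=1
Click 2 (0,4) count=0: revealed 10 new [(0,3) (0,4) (1,3) (1,4) (2,3) (2,4) (3,3) (3,4) (4,3) (4,4)] -> total=11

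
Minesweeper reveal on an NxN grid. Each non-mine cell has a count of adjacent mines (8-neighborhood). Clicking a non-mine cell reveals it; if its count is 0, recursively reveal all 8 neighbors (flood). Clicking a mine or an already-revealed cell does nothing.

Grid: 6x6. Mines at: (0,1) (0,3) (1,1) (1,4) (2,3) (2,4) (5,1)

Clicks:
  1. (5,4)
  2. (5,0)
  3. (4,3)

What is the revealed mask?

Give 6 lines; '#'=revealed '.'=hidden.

Click 1 (5,4) count=0: revealed 12 new [(3,2) (3,3) (3,4) (3,5) (4,2) (4,3) (4,4) (4,5) (5,2) (5,3) (5,4) (5,5)] -> total=12
Click 2 (5,0) count=1: revealed 1 new [(5,0)] -> total=13
Click 3 (4,3) count=0: revealed 0 new [(none)] -> total=13

Answer: ......
......
......
..####
..####
#.####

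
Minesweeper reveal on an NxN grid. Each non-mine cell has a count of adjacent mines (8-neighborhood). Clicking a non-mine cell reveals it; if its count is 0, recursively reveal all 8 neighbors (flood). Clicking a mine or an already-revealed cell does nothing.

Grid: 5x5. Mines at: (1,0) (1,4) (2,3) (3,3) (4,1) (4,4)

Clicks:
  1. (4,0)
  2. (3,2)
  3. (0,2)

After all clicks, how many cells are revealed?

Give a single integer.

Answer: 8

Derivation:
Click 1 (4,0) count=1: revealed 1 new [(4,0)] -> total=1
Click 2 (3,2) count=3: revealed 1 new [(3,2)] -> total=2
Click 3 (0,2) count=0: revealed 6 new [(0,1) (0,2) (0,3) (1,1) (1,2) (1,3)] -> total=8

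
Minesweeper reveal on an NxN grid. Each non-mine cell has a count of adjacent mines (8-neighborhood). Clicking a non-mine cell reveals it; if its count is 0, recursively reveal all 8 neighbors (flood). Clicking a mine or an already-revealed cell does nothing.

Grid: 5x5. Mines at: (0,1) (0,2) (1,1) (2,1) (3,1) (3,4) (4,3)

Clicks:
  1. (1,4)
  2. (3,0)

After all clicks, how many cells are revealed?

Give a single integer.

Click 1 (1,4) count=0: revealed 6 new [(0,3) (0,4) (1,3) (1,4) (2,3) (2,4)] -> total=6
Click 2 (3,0) count=2: revealed 1 new [(3,0)] -> total=7

Answer: 7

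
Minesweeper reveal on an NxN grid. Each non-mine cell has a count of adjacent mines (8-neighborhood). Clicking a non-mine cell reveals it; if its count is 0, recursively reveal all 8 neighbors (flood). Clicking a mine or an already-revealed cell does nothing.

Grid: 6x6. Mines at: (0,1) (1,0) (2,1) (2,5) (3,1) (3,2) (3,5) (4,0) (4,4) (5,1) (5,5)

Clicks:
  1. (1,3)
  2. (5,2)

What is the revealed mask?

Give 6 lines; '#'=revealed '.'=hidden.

Answer: ..####
..####
..###.
......
......
..#...

Derivation:
Click 1 (1,3) count=0: revealed 11 new [(0,2) (0,3) (0,4) (0,5) (1,2) (1,3) (1,4) (1,5) (2,2) (2,3) (2,4)] -> total=11
Click 2 (5,2) count=1: revealed 1 new [(5,2)] -> total=12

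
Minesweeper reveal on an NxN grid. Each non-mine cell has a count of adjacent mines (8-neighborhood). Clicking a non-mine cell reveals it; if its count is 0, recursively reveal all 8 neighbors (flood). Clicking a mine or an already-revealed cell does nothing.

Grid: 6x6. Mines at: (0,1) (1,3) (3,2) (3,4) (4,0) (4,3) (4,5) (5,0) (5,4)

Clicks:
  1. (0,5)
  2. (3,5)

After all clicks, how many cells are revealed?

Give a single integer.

Answer: 7

Derivation:
Click 1 (0,5) count=0: revealed 6 new [(0,4) (0,5) (1,4) (1,5) (2,4) (2,5)] -> total=6
Click 2 (3,5) count=2: revealed 1 new [(3,5)] -> total=7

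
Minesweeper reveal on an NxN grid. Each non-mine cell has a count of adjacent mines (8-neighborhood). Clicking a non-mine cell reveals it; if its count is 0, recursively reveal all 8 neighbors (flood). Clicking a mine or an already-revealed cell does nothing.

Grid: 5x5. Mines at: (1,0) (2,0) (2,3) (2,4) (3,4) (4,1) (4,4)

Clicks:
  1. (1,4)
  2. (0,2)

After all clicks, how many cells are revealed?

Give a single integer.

Answer: 8

Derivation:
Click 1 (1,4) count=2: revealed 1 new [(1,4)] -> total=1
Click 2 (0,2) count=0: revealed 7 new [(0,1) (0,2) (0,3) (0,4) (1,1) (1,2) (1,3)] -> total=8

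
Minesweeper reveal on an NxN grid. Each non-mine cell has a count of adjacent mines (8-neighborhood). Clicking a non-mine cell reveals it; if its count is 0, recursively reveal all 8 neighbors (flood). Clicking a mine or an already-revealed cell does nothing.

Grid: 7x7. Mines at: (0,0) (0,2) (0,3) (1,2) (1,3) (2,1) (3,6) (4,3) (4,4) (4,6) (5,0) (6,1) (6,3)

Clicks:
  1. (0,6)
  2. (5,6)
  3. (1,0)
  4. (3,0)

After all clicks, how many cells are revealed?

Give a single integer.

Answer: 12

Derivation:
Click 1 (0,6) count=0: revealed 9 new [(0,4) (0,5) (0,6) (1,4) (1,5) (1,6) (2,4) (2,5) (2,6)] -> total=9
Click 2 (5,6) count=1: revealed 1 new [(5,6)] -> total=10
Click 3 (1,0) count=2: revealed 1 new [(1,0)] -> total=11
Click 4 (3,0) count=1: revealed 1 new [(3,0)] -> total=12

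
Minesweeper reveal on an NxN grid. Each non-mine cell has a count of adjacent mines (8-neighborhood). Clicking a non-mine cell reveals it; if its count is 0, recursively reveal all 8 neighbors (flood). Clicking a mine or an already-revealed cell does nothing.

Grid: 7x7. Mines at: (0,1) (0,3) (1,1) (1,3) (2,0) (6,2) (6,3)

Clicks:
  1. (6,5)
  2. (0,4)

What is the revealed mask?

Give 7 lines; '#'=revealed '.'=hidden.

Click 1 (6,5) count=0: revealed 38 new [(0,4) (0,5) (0,6) (1,4) (1,5) (1,6) (2,1) (2,2) (2,3) (2,4) (2,5) (2,6) (3,0) (3,1) (3,2) (3,3) (3,4) (3,5) (3,6) (4,0) (4,1) (4,2) (4,3) (4,4) (4,5) (4,6) (5,0) (5,1) (5,2) (5,3) (5,4) (5,5) (5,6) (6,0) (6,1) (6,4) (6,5) (6,6)] -> total=38
Click 2 (0,4) count=2: revealed 0 new [(none)] -> total=38

Answer: ....###
....###
.######
#######
#######
#######
##..###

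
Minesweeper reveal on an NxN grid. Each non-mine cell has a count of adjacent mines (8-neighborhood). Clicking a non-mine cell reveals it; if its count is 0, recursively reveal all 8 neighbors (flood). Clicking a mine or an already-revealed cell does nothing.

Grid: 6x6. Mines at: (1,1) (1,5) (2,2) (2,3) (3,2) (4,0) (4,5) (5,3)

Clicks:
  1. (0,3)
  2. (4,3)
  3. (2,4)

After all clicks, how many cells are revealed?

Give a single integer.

Click 1 (0,3) count=0: revealed 6 new [(0,2) (0,3) (0,4) (1,2) (1,3) (1,4)] -> total=6
Click 2 (4,3) count=2: revealed 1 new [(4,3)] -> total=7
Click 3 (2,4) count=2: revealed 1 new [(2,4)] -> total=8

Answer: 8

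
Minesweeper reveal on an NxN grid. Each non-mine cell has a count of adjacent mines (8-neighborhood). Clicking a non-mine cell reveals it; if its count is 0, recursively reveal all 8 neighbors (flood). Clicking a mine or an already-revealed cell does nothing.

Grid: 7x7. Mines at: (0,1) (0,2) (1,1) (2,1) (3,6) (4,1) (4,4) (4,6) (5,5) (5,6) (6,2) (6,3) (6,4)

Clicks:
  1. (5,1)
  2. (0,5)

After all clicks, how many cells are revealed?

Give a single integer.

Answer: 19

Derivation:
Click 1 (5,1) count=2: revealed 1 new [(5,1)] -> total=1
Click 2 (0,5) count=0: revealed 18 new [(0,3) (0,4) (0,5) (0,6) (1,2) (1,3) (1,4) (1,5) (1,6) (2,2) (2,3) (2,4) (2,5) (2,6) (3,2) (3,3) (3,4) (3,5)] -> total=19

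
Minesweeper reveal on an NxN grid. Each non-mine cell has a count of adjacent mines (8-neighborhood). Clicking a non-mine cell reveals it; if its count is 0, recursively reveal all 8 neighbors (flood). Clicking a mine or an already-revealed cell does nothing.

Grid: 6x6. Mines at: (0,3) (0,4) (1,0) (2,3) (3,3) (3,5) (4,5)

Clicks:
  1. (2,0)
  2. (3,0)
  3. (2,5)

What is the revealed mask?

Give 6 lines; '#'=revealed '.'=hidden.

Click 1 (2,0) count=1: revealed 1 new [(2,0)] -> total=1
Click 2 (3,0) count=0: revealed 15 new [(2,1) (2,2) (3,0) (3,1) (3,2) (4,0) (4,1) (4,2) (4,3) (4,4) (5,0) (5,1) (5,2) (5,3) (5,4)] -> total=16
Click 3 (2,5) count=1: revealed 1 new [(2,5)] -> total=17

Answer: ......
......
###..#
###...
#####.
#####.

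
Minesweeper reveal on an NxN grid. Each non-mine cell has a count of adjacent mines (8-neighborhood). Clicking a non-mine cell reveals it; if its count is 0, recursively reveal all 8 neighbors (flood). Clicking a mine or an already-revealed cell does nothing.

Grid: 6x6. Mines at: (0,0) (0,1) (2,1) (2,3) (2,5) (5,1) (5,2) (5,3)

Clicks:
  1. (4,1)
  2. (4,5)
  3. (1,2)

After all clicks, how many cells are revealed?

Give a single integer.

Answer: 8

Derivation:
Click 1 (4,1) count=2: revealed 1 new [(4,1)] -> total=1
Click 2 (4,5) count=0: revealed 6 new [(3,4) (3,5) (4,4) (4,5) (5,4) (5,5)] -> total=7
Click 3 (1,2) count=3: revealed 1 new [(1,2)] -> total=8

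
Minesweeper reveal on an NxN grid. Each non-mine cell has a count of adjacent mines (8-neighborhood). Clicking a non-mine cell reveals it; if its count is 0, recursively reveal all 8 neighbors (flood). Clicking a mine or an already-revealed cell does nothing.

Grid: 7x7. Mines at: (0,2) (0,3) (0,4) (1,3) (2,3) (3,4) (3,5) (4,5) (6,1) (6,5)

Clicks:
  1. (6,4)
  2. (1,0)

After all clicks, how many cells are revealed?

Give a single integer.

Answer: 25

Derivation:
Click 1 (6,4) count=1: revealed 1 new [(6,4)] -> total=1
Click 2 (1,0) count=0: revealed 24 new [(0,0) (0,1) (1,0) (1,1) (1,2) (2,0) (2,1) (2,2) (3,0) (3,1) (3,2) (3,3) (4,0) (4,1) (4,2) (4,3) (4,4) (5,0) (5,1) (5,2) (5,3) (5,4) (6,2) (6,3)] -> total=25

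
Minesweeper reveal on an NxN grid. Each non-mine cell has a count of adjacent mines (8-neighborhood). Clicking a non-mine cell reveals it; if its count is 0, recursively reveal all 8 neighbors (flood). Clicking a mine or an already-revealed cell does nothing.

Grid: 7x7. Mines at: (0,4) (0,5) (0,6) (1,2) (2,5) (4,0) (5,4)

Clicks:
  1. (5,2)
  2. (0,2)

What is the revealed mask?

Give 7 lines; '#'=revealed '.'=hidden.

Answer: ..#....
.......
.####..
.####..
.####..
####...
####...

Derivation:
Click 1 (5,2) count=0: revealed 20 new [(2,1) (2,2) (2,3) (2,4) (3,1) (3,2) (3,3) (3,4) (4,1) (4,2) (4,3) (4,4) (5,0) (5,1) (5,2) (5,3) (6,0) (6,1) (6,2) (6,3)] -> total=20
Click 2 (0,2) count=1: revealed 1 new [(0,2)] -> total=21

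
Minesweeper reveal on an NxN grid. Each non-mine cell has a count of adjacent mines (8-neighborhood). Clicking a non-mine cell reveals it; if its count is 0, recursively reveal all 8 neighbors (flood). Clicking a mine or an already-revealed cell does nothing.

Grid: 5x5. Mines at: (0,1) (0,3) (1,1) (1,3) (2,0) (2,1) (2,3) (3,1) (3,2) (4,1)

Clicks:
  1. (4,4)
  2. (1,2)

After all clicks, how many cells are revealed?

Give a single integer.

Answer: 5

Derivation:
Click 1 (4,4) count=0: revealed 4 new [(3,3) (3,4) (4,3) (4,4)] -> total=4
Click 2 (1,2) count=6: revealed 1 new [(1,2)] -> total=5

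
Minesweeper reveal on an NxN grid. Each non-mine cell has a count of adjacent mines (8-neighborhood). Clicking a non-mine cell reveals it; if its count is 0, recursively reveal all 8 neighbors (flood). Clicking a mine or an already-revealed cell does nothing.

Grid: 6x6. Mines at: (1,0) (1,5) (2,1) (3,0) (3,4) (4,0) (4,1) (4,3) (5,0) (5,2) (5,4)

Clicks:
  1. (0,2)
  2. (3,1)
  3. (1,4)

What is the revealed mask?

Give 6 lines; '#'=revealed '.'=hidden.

Answer: .####.
.####.
..###.
.#....
......
......

Derivation:
Click 1 (0,2) count=0: revealed 11 new [(0,1) (0,2) (0,3) (0,4) (1,1) (1,2) (1,3) (1,4) (2,2) (2,3) (2,4)] -> total=11
Click 2 (3,1) count=4: revealed 1 new [(3,1)] -> total=12
Click 3 (1,4) count=1: revealed 0 new [(none)] -> total=12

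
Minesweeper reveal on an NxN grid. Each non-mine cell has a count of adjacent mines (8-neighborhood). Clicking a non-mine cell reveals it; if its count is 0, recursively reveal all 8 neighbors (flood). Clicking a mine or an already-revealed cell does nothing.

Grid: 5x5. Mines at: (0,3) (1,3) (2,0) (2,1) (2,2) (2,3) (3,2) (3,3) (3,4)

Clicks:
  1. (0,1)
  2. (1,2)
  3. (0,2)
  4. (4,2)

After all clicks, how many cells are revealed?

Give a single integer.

Answer: 7

Derivation:
Click 1 (0,1) count=0: revealed 6 new [(0,0) (0,1) (0,2) (1,0) (1,1) (1,2)] -> total=6
Click 2 (1,2) count=5: revealed 0 new [(none)] -> total=6
Click 3 (0,2) count=2: revealed 0 new [(none)] -> total=6
Click 4 (4,2) count=2: revealed 1 new [(4,2)] -> total=7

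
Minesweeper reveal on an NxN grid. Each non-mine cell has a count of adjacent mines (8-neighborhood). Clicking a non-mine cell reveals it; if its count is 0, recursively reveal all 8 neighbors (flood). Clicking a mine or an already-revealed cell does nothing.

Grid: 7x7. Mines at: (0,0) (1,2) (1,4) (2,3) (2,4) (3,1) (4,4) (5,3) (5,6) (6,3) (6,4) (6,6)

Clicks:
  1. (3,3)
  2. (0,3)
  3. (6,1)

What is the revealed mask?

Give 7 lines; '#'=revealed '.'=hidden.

Answer: ...#...
.......
.......
...#...
###....
###....
###....

Derivation:
Click 1 (3,3) count=3: revealed 1 new [(3,3)] -> total=1
Click 2 (0,3) count=2: revealed 1 new [(0,3)] -> total=2
Click 3 (6,1) count=0: revealed 9 new [(4,0) (4,1) (4,2) (5,0) (5,1) (5,2) (6,0) (6,1) (6,2)] -> total=11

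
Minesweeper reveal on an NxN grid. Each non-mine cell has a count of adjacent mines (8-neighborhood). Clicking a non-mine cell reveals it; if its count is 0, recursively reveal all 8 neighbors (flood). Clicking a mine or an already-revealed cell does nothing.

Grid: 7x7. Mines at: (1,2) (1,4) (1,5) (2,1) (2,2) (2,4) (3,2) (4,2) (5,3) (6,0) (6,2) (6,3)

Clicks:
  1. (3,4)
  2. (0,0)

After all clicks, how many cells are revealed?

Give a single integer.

Click 1 (3,4) count=1: revealed 1 new [(3,4)] -> total=1
Click 2 (0,0) count=0: revealed 4 new [(0,0) (0,1) (1,0) (1,1)] -> total=5

Answer: 5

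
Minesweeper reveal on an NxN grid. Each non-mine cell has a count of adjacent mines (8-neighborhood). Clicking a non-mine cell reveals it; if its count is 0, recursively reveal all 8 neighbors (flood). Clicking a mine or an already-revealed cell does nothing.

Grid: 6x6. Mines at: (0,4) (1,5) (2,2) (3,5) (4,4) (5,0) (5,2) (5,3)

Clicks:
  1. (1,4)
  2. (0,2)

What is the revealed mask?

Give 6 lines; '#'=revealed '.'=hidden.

Click 1 (1,4) count=2: revealed 1 new [(1,4)] -> total=1
Click 2 (0,2) count=0: revealed 14 new [(0,0) (0,1) (0,2) (0,3) (1,0) (1,1) (1,2) (1,3) (2,0) (2,1) (3,0) (3,1) (4,0) (4,1)] -> total=15

Answer: ####..
#####.
##....
##....
##....
......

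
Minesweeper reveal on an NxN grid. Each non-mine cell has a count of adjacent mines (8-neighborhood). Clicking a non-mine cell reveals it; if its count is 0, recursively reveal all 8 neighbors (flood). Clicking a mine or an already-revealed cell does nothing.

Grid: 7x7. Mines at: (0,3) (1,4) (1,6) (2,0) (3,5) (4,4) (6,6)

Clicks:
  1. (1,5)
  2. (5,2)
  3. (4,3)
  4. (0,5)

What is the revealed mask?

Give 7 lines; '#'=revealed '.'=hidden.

Click 1 (1,5) count=2: revealed 1 new [(1,5)] -> total=1
Click 2 (5,2) count=0: revealed 26 new [(1,1) (1,2) (1,3) (2,1) (2,2) (2,3) (3,0) (3,1) (3,2) (3,3) (4,0) (4,1) (4,2) (4,3) (5,0) (5,1) (5,2) (5,3) (5,4) (5,5) (6,0) (6,1) (6,2) (6,3) (6,4) (6,5)] -> total=27
Click 3 (4,3) count=1: revealed 0 new [(none)] -> total=27
Click 4 (0,5) count=2: revealed 1 new [(0,5)] -> total=28

Answer: .....#.
.###.#.
.###...
####...
####...
######.
######.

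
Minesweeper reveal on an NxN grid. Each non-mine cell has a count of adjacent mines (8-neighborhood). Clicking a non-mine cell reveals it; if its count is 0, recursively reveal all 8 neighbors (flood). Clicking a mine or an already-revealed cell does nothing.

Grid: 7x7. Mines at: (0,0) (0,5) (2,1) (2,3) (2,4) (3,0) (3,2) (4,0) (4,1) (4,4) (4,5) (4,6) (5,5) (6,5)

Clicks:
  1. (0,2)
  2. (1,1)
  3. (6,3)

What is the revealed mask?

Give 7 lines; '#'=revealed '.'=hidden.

Answer: .####..
.####..
.......
.......
.......
#####..
#####..

Derivation:
Click 1 (0,2) count=0: revealed 8 new [(0,1) (0,2) (0,3) (0,4) (1,1) (1,2) (1,3) (1,4)] -> total=8
Click 2 (1,1) count=2: revealed 0 new [(none)] -> total=8
Click 3 (6,3) count=0: revealed 10 new [(5,0) (5,1) (5,2) (5,3) (5,4) (6,0) (6,1) (6,2) (6,3) (6,4)] -> total=18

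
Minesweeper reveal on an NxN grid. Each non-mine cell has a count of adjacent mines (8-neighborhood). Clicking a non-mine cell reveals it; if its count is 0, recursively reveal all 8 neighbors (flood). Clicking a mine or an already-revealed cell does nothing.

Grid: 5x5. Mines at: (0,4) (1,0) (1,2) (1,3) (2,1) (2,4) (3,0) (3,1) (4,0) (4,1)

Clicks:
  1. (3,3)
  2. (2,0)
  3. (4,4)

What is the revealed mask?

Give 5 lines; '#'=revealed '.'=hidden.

Answer: .....
.....
#....
..###
..###

Derivation:
Click 1 (3,3) count=1: revealed 1 new [(3,3)] -> total=1
Click 2 (2,0) count=4: revealed 1 new [(2,0)] -> total=2
Click 3 (4,4) count=0: revealed 5 new [(3,2) (3,4) (4,2) (4,3) (4,4)] -> total=7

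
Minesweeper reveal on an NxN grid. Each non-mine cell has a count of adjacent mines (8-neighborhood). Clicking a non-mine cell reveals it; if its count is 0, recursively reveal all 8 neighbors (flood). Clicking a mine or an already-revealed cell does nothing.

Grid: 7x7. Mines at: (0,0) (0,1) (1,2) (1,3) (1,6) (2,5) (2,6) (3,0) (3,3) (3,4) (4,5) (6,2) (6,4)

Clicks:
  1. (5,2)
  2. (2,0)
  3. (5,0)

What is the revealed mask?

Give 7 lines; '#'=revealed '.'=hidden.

Answer: .......
.......
#......
.......
##.....
###....
##.....

Derivation:
Click 1 (5,2) count=1: revealed 1 new [(5,2)] -> total=1
Click 2 (2,0) count=1: revealed 1 new [(2,0)] -> total=2
Click 3 (5,0) count=0: revealed 6 new [(4,0) (4,1) (5,0) (5,1) (6,0) (6,1)] -> total=8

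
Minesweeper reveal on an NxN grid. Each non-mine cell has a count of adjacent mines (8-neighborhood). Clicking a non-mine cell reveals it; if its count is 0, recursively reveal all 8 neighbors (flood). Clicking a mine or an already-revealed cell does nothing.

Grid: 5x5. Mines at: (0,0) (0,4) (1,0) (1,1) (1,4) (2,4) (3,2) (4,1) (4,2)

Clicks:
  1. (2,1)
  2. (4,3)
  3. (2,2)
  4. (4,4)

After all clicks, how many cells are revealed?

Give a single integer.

Click 1 (2,1) count=3: revealed 1 new [(2,1)] -> total=1
Click 2 (4,3) count=2: revealed 1 new [(4,3)] -> total=2
Click 3 (2,2) count=2: revealed 1 new [(2,2)] -> total=3
Click 4 (4,4) count=0: revealed 3 new [(3,3) (3,4) (4,4)] -> total=6

Answer: 6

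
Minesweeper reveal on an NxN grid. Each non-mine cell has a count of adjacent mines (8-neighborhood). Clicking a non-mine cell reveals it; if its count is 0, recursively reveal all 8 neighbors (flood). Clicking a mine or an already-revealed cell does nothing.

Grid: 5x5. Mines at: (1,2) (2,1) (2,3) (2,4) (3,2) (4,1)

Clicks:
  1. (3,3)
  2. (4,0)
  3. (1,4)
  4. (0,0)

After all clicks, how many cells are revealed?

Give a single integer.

Click 1 (3,3) count=3: revealed 1 new [(3,3)] -> total=1
Click 2 (4,0) count=1: revealed 1 new [(4,0)] -> total=2
Click 3 (1,4) count=2: revealed 1 new [(1,4)] -> total=3
Click 4 (0,0) count=0: revealed 4 new [(0,0) (0,1) (1,0) (1,1)] -> total=7

Answer: 7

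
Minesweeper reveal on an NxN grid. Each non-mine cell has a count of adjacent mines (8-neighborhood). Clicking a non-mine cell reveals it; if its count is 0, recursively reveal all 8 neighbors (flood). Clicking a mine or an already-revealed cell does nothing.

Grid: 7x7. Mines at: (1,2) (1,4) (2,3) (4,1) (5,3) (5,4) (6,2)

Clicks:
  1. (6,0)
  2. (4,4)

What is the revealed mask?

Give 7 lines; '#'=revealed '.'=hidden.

Click 1 (6,0) count=0: revealed 4 new [(5,0) (5,1) (6,0) (6,1)] -> total=4
Click 2 (4,4) count=2: revealed 1 new [(4,4)] -> total=5

Answer: .......
.......
.......
.......
....#..
##.....
##.....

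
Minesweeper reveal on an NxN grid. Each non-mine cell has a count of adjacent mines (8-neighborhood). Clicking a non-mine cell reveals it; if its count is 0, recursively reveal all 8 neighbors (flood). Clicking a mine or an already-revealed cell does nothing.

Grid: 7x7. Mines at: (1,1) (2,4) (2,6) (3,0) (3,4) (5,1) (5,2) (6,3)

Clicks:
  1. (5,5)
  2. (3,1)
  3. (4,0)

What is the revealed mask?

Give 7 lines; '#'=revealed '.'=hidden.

Click 1 (5,5) count=0: revealed 11 new [(3,5) (3,6) (4,4) (4,5) (4,6) (5,4) (5,5) (5,6) (6,4) (6,5) (6,6)] -> total=11
Click 2 (3,1) count=1: revealed 1 new [(3,1)] -> total=12
Click 3 (4,0) count=2: revealed 1 new [(4,0)] -> total=13

Answer: .......
.......
.......
.#...##
#...###
....###
....###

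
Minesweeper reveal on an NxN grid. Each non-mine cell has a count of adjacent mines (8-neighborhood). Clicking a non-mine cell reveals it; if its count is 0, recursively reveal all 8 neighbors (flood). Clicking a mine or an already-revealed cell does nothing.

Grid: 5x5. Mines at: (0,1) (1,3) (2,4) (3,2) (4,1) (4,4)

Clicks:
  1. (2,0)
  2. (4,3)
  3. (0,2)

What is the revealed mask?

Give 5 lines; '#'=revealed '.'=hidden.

Answer: ..#..
##...
##...
##...
...#.

Derivation:
Click 1 (2,0) count=0: revealed 6 new [(1,0) (1,1) (2,0) (2,1) (3,0) (3,1)] -> total=6
Click 2 (4,3) count=2: revealed 1 new [(4,3)] -> total=7
Click 3 (0,2) count=2: revealed 1 new [(0,2)] -> total=8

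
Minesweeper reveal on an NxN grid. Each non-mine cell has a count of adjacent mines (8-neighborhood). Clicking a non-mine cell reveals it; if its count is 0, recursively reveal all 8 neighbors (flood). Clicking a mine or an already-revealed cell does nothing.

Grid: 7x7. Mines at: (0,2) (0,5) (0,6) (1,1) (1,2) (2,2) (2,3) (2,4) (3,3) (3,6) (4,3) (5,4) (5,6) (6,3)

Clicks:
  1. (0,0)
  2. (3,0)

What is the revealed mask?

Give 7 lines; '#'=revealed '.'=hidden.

Click 1 (0,0) count=1: revealed 1 new [(0,0)] -> total=1
Click 2 (3,0) count=0: revealed 14 new [(2,0) (2,1) (3,0) (3,1) (3,2) (4,0) (4,1) (4,2) (5,0) (5,1) (5,2) (6,0) (6,1) (6,2)] -> total=15

Answer: #......
.......
##.....
###....
###....
###....
###....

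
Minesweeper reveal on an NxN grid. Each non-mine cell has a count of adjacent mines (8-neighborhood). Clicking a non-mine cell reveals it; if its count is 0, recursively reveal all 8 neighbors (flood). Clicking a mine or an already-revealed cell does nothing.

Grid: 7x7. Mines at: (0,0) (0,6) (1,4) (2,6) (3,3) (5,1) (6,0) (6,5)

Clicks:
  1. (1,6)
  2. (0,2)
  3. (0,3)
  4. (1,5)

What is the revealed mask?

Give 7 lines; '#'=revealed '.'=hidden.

Answer: .###...
####.##
####...
###....
###....
.......
.......

Derivation:
Click 1 (1,6) count=2: revealed 1 new [(1,6)] -> total=1
Click 2 (0,2) count=0: revealed 17 new [(0,1) (0,2) (0,3) (1,0) (1,1) (1,2) (1,3) (2,0) (2,1) (2,2) (2,3) (3,0) (3,1) (3,2) (4,0) (4,1) (4,2)] -> total=18
Click 3 (0,3) count=1: revealed 0 new [(none)] -> total=18
Click 4 (1,5) count=3: revealed 1 new [(1,5)] -> total=19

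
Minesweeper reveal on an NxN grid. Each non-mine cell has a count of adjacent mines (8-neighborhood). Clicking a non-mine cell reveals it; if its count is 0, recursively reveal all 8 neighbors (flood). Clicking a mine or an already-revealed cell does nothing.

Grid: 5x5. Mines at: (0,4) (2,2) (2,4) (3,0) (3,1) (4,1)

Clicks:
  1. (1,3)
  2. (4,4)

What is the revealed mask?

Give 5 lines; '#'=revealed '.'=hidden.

Answer: .....
...#.
.....
..###
..###

Derivation:
Click 1 (1,3) count=3: revealed 1 new [(1,3)] -> total=1
Click 2 (4,4) count=0: revealed 6 new [(3,2) (3,3) (3,4) (4,2) (4,3) (4,4)] -> total=7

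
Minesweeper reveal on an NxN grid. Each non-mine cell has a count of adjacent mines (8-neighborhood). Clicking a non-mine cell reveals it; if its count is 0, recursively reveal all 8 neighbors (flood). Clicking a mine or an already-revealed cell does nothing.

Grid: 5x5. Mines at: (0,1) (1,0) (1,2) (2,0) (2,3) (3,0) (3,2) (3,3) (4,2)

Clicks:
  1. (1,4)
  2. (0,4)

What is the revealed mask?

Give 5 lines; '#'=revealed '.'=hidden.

Click 1 (1,4) count=1: revealed 1 new [(1,4)] -> total=1
Click 2 (0,4) count=0: revealed 3 new [(0,3) (0,4) (1,3)] -> total=4

Answer: ...##
...##
.....
.....
.....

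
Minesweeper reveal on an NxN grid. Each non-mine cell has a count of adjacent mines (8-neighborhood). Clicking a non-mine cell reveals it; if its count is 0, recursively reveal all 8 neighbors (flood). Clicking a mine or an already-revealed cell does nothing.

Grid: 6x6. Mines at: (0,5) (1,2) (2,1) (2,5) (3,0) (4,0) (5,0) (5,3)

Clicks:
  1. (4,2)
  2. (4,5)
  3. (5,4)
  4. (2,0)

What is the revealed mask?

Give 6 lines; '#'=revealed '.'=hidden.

Click 1 (4,2) count=1: revealed 1 new [(4,2)] -> total=1
Click 2 (4,5) count=0: revealed 6 new [(3,4) (3,5) (4,4) (4,5) (5,4) (5,5)] -> total=7
Click 3 (5,4) count=1: revealed 0 new [(none)] -> total=7
Click 4 (2,0) count=2: revealed 1 new [(2,0)] -> total=8

Answer: ......
......
#.....
....##
..#.##
....##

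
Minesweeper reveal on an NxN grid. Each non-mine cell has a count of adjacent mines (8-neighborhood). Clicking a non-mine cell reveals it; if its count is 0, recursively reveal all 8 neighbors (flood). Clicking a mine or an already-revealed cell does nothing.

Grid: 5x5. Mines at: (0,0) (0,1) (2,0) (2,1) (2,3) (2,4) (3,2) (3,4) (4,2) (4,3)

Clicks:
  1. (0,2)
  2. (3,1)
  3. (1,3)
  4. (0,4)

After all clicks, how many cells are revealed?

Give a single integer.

Answer: 7

Derivation:
Click 1 (0,2) count=1: revealed 1 new [(0,2)] -> total=1
Click 2 (3,1) count=4: revealed 1 new [(3,1)] -> total=2
Click 3 (1,3) count=2: revealed 1 new [(1,3)] -> total=3
Click 4 (0,4) count=0: revealed 4 new [(0,3) (0,4) (1,2) (1,4)] -> total=7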